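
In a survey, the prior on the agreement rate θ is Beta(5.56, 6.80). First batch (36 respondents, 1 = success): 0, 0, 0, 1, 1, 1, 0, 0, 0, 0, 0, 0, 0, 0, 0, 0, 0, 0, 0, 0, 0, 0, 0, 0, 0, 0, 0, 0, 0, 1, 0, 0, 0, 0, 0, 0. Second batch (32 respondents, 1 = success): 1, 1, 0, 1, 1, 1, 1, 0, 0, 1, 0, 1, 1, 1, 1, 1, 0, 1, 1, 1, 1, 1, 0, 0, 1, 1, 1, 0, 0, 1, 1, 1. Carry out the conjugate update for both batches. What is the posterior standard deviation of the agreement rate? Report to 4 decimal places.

The Beta prior is conjugate to a Binomial/Bernoulli likelihood; the update adds successes to α and failures to β.
After batch 1: Beta(5.56+4, 6.80+32) = Beta(9.56, 38.80).
After batch 2: Beta(9.56+23, 38.80+9) = Beta(32.56, 47.80).
Var = αβ/((α+β)²(α+β+1)) = 32.56·47.80/(80.36²·81.36) = 0.00296225; SD = √0.00296225 = 0.0544.

0.0544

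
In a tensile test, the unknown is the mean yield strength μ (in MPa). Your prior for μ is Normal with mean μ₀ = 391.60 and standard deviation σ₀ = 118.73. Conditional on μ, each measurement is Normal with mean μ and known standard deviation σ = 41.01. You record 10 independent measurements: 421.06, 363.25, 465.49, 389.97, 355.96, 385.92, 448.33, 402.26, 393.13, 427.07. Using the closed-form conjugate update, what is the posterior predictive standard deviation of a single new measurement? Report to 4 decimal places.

For Normal data with known variance σ², a Normal(μ₀, σ₀²) prior on μ is conjugate. Posterior precision = 1/σ₀² + n/σ²; posterior mean is the precision-weighted average of μ₀ and x̄.
σ₀² = 118.73² = 14096.8129, σ² = 41.01² = 1681.8201; σ² + n·σ₀² = 1681.8201 + 10·14096.8129 = 142649.9491.
Posterior precision = 1/σ₀² + n/σ² = 1/14096.8129 + 10/1681.8201 = (σ² + n·σ₀²)/(σ₀²σ²) = 142649.9491/(14096.8129·1681.8201); posterior variance σₙ² = σ₀²σ²/(σ² + n·σ₀²) = 14096.8129·1681.8201/142649.9491 = 166.199171.
Predictive variance for one new observation = σₙ² + σ² = 14096.8129·1681.8201/142649.9491 + 1681.8201 = σ²·(σ₀² + 142649.9491)/142649.9491 = 1681.8201·156746.762/142649.9491 = 1848.019271; SD = √(1681.8201·156746.762/142649.9491) = 42.9886.

42.9886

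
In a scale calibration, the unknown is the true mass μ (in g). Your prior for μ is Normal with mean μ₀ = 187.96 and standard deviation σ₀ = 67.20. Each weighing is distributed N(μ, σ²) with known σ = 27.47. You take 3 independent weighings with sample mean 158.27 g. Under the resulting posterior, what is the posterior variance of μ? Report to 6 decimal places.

238.262349

For Normal data with known variance σ², a Normal(μ₀, σ₀²) prior on μ is conjugate. Posterior precision = 1/σ₀² + n/σ²; posterior mean is the precision-weighted average of μ₀ and x̄.
σ₀² = 67.20² = 4515.84, σ² = 27.47² = 754.6009; σ² + n·σ₀² = 754.6009 + 3·4515.84 = 14302.1209.
Posterior precision = 1/σ₀² + n/σ² = 1/4515.84 + 3/754.6009 = (σ² + n·σ₀²)/(σ₀²σ²) = 14302.1209/(4515.84·754.6009); posterior variance σₙ² = σ₀²σ²/(σ² + n·σ₀²) = 4515.84·754.6009/14302.1209 = 238.262349.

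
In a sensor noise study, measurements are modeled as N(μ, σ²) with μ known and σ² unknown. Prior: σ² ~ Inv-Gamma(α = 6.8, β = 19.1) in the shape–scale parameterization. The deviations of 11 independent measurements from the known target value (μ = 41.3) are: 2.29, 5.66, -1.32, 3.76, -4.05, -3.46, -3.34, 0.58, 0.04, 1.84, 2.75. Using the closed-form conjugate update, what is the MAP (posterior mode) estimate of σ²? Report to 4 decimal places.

5.3449

With known mean μ and an Inverse-Gamma(α, β) prior on σ², the Normal likelihood is conjugate: posterior is Inv-Gamma(α + n/2, β + Σ(xᵢ−μ)²/2).
Σ(xᵢ−μ)² = (2.29)² + (5.66)² + (-1.32)² + (3.76)² + (-4.05)² + (-3.46)² + (-3.34)² + (0.58)² + (0.04)² + (1.84)² + (2.75)² = 103.9755.
Posterior: Inv-Gamma(6.8 + 11/2, 19.1 + 103.9755/2) = Inv-Gamma(12.30, 71.08775).
Mode = β/(α+1) = 71.08775/13.30 = 5.3449.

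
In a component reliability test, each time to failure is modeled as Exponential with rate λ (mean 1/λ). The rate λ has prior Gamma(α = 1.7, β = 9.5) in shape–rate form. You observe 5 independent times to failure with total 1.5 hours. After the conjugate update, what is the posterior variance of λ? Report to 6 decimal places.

With a Gamma(shape α, rate β) prior on the exponential rate λ, the posterior after n observations with total T = Σxᵢ is Gamma(α+n, β+T).
Posterior: Gamma(1.7+5, 9.5+1.5) = Gamma(6.7, 11.0).
Var = α/β² = 0.055372.

0.055372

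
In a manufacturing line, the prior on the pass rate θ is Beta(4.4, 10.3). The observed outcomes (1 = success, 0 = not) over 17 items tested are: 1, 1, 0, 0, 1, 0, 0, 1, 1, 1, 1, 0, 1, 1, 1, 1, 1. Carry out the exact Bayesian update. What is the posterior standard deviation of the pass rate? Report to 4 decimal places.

The Beta prior is conjugate to a Binomial/Bernoulli likelihood; the update adds successes to α and failures to β.
Posterior: Beta(α+k, β+n−k) = Beta(4.4+12, 10.3+5) = Beta(16.4, 15.3).
Var = αβ/((α+β)²(α+β+1)) = 16.4·15.3/(31.7²·32.7) = 0.00763605; SD = √0.00763605 = 0.0874.

0.0874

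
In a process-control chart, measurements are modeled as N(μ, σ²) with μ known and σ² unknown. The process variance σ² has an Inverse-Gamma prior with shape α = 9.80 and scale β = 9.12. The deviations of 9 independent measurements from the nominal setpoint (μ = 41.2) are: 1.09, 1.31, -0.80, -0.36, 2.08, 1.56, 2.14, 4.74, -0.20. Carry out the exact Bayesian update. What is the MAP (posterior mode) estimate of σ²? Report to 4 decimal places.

With known mean μ and an Inverse-Gamma(α, β) prior on σ², the Normal likelihood is conjugate: posterior is Inv-Gamma(α + n/2, β + Σ(xᵢ−μ)²/2).
Σ(xᵢ−μ)² = (1.09)² + (1.31)² + (-0.80)² + (-0.36)² + (2.08)² + (1.56)² + (2.14)² + (4.74)² + (-0.20)² = 37.5210.
Posterior: Inv-Gamma(9.80 + 9/2, 9.12 + 37.5210/2) = Inv-Gamma(14.30, 27.88050).
Mode = β/(α+1) = 27.88050/15.30 = 1.8223.

1.8223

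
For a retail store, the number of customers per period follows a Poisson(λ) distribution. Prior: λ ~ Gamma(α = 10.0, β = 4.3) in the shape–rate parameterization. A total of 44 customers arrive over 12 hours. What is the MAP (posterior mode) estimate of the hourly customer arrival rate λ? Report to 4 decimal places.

3.2515

With a Gamma(shape α, rate β) prior, the Poisson likelihood is conjugate: the posterior is Gamma(α + ΣXᵢ, β + n).
Posterior: Gamma(α+S, β+n) = Gamma(10.0+44, 4.3+12) = Gamma(54.0, 16.3).
Mode of Gamma(α,β) for α≥1 is (α−1)/β = 53.0/16.3 = 3.2515.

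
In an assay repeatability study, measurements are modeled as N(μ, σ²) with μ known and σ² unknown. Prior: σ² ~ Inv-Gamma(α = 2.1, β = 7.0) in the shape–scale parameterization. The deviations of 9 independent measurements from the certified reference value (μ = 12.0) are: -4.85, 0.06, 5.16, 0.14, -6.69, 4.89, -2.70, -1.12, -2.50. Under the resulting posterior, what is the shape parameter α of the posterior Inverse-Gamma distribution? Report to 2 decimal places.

With known mean μ and an Inverse-Gamma(α, β) prior on σ², the Normal likelihood is conjugate: posterior is Inv-Gamma(α + n/2, β + Σ(xᵢ−μ)²/2).
Σ(xᵢ−μ)² = (-4.85)² + (0.06)² + (5.16)² + (0.14)² + (-6.69)² + (4.89)² + (-2.70)² + (-1.12)² + (-2.50)² = 133.6339.
Posterior: Inv-Gamma(2.1 + 9/2, 7.0 + 133.6339/2) = Inv-Gamma(6.60, 73.81695).
Posterior α = 6.60.

6.60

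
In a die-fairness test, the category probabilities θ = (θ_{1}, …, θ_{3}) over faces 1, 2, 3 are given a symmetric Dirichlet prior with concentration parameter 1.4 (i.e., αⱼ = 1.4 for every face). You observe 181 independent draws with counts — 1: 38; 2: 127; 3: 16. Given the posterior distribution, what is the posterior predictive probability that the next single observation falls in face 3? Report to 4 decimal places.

0.0940

The Dirichlet prior is conjugate to the Multinomial likelihood: each posterior αⱼ = prior αⱼ + observed count nⱼ.
Posterior concentration: (39.4, 128.4, 17.4), total = 185.2.
P(next = 3 | data) = α_{3}/Σα = 0.0940.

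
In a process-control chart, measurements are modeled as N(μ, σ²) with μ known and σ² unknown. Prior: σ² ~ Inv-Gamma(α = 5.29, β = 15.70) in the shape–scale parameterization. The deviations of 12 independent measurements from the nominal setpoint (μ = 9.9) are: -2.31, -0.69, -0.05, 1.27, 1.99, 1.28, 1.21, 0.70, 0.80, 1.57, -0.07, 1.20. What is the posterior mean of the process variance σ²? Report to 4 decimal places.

With known mean μ and an Inverse-Gamma(α, β) prior on σ², the Normal likelihood is conjugate: posterior is Inv-Gamma(α + n/2, β + Σ(xᵢ−μ)²/2).
Σ(xᵢ−μ)² = (-2.31)² + (-0.69)² + (-0.05)² + (1.27)² + (1.99)² + (1.28)² + (1.21)² + (0.70)² + (0.80)² + (1.57)² + (-0.07)² + (1.20)² = 19.5300.
Posterior: Inv-Gamma(5.29 + 12/2, 15.70 + 19.5300/2) = Inv-Gamma(11.29, 25.46500).
E[σ²|data] = β/(α−1) = 25.46500/10.29 = 2.4747.

2.4747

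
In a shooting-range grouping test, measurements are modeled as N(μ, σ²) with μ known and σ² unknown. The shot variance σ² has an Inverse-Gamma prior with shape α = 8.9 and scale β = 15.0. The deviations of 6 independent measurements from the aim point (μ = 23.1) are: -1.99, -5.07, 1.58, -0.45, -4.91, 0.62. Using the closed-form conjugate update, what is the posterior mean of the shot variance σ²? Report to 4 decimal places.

With known mean μ and an Inverse-Gamma(α, β) prior on σ², the Normal likelihood is conjugate: posterior is Inv-Gamma(α + n/2, β + Σ(xᵢ−μ)²/2).
Σ(xᵢ−μ)² = (-1.99)² + (-5.07)² + (1.58)² + (-0.45)² + (-4.91)² + (0.62)² = 56.8564.
Posterior: Inv-Gamma(8.9 + 6/2, 15.0 + 56.8564/2) = Inv-Gamma(11.90, 43.42820).
E[σ²|data] = β/(α−1) = 43.42820/10.90 = 3.9842.

3.9842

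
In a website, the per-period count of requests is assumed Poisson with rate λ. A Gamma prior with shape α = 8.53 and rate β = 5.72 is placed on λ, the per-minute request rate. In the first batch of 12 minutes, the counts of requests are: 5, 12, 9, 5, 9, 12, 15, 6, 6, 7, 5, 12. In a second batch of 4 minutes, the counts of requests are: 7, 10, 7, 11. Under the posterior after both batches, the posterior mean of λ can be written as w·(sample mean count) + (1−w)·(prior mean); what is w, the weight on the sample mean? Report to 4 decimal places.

0.7366

With a Gamma(shape α, rate β) prior, the Poisson likelihood is conjugate: the posterior is Gamma(α + ΣXᵢ, β + n).
Total number of minutes: n = 12 + 4 = 16.
Posterior mean = (α₀+S)/(β₀+n) = [n/(β₀+n)]·(S/n) + [β₀/(β₀+n)]·(α₀/β₀), so only n and β₀ enter the weight.
Weight on data w = n/(β₀+n) = 16/(5.72+16) = 16/21.72 = 0.7366.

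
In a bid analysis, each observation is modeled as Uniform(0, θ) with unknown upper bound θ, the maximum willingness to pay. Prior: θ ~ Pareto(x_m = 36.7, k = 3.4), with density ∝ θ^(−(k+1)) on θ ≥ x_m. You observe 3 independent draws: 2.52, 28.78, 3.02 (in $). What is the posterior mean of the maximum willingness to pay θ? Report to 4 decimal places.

A Pareto(scale x_m, shape k) prior on the upper bound θ of Uniform(0, θ) is conjugate: posterior is Pareto(max(x_m, max xᵢ), k + n).
Sample maximum = 28.78; prior scale x_m = 36.7 → posterior scale = max = 36.70.
Posterior shape = 3.4 + 3 = 6.4.
E[θ|data] = k·x_m/(k−1) = 6.4·36.70/5.4 = 43.4963.

43.4963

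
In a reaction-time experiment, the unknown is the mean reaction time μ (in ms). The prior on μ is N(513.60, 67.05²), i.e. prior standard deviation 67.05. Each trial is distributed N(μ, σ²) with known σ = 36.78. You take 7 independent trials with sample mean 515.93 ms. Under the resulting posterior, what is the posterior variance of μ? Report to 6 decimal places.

185.287831

For Normal data with known variance σ², a Normal(μ₀, σ₀²) prior on μ is conjugate. Posterior precision = 1/σ₀² + n/σ²; posterior mean is the precision-weighted average of μ₀ and x̄.
σ₀² = 67.05² = 4495.7025, σ² = 36.78² = 1352.7684; σ² + n·σ₀² = 1352.7684 + 7·4495.7025 = 32822.6859.
Posterior precision = 1/σ₀² + n/σ² = 1/4495.7025 + 7/1352.7684 = (σ² + n·σ₀²)/(σ₀²σ²) = 32822.6859/(4495.7025·1352.7684); posterior variance σₙ² = σ₀²σ²/(σ² + n·σ₀²) = 4495.7025·1352.7684/32822.6859 = 185.287831.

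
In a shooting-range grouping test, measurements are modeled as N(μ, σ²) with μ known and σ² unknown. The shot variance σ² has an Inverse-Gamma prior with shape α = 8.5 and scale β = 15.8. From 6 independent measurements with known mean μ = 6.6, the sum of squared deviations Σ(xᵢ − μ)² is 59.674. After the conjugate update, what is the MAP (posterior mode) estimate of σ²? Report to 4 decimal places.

With known mean μ and an Inverse-Gamma(α, β) prior on σ², the Normal likelihood is conjugate: posterior is Inv-Gamma(α + n/2, β + Σ(xᵢ−μ)²/2).
Posterior: Inv-Gamma(8.5 + 6/2, 15.8 + 59.674/2) = Inv-Gamma(11.50, 45.6370).
Mode = β/(α+1) = 45.6370/12.50 = 3.6510.

3.6510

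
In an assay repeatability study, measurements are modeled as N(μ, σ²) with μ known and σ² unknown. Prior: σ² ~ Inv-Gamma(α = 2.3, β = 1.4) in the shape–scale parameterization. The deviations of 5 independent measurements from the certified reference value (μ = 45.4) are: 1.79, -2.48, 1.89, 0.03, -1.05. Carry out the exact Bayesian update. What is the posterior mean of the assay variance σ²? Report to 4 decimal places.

2.2145

With known mean μ and an Inverse-Gamma(α, β) prior on σ², the Normal likelihood is conjugate: posterior is Inv-Gamma(α + n/2, β + Σ(xᵢ−μ)²/2).
Σ(xᵢ−μ)² = (1.79)² + (-2.48)² + (1.89)² + (0.03)² + (-1.05)² = 14.0300.
Posterior: Inv-Gamma(2.3 + 5/2, 1.4 + 14.0300/2) = Inv-Gamma(4.80, 8.41500).
E[σ²|data] = β/(α−1) = 8.41500/3.80 = 2.2145.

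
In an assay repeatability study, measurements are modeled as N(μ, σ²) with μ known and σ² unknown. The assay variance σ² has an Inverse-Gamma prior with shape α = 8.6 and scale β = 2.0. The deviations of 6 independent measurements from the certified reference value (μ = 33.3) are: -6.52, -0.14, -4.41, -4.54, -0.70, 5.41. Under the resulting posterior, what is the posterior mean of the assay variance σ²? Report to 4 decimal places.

With known mean μ and an Inverse-Gamma(α, β) prior on σ², the Normal likelihood is conjugate: posterior is Inv-Gamma(α + n/2, β + Σ(xᵢ−μ)²/2).
Σ(xᵢ−μ)² = (-6.52)² + (-0.14)² + (-4.41)² + (-4.54)² + (-0.70)² + (5.41)² = 112.3478.
Posterior: Inv-Gamma(8.6 + 6/2, 2.0 + 112.3478/2) = Inv-Gamma(11.60, 58.17390).
E[σ²|data] = β/(α−1) = 58.17390/10.60 = 5.4881.

5.4881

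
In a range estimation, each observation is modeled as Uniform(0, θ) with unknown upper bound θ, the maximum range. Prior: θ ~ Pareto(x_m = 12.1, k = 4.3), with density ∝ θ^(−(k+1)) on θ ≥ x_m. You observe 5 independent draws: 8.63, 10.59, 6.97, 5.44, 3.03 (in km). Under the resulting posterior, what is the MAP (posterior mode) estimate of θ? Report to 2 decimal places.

A Pareto(scale x_m, shape k) prior on the upper bound θ of Uniform(0, θ) is conjugate: posterior is Pareto(max(x_m, max xᵢ), k + n).
Sample maximum = 10.59; prior scale x_m = 12.1 → posterior scale = max = 12.10.
Posterior shape = 4.3 + 5 = 9.3.
The Pareto density is decreasing on [x_m, ∞), so the mode is x_m = 12.10.

12.10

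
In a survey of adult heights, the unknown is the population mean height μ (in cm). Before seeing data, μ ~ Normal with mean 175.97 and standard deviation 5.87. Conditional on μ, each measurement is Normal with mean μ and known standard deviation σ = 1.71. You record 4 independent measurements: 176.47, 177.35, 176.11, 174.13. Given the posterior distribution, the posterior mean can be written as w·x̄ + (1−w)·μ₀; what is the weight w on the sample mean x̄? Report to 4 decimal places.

0.9792

For Normal data with known variance σ², a Normal(μ₀, σ₀²) prior on μ is conjugate. Posterior precision = 1/σ₀² + n/σ²; posterior mean is the precision-weighted average of μ₀ and x̄.
σ₀² = 5.87² = 34.4569, σ² = 1.71² = 2.9241. Prior precision 1/σ₀² = 1/34.4569; data precision n/σ² = 4/2.9241.
w = (n/σ²)/(1/σ₀² + n/σ²) = n·σ₀²/(σ² + n·σ₀²) = 4·34.4569/(2.9241 + 4·34.4569) = 137.8276/140.7517 = 0.9792.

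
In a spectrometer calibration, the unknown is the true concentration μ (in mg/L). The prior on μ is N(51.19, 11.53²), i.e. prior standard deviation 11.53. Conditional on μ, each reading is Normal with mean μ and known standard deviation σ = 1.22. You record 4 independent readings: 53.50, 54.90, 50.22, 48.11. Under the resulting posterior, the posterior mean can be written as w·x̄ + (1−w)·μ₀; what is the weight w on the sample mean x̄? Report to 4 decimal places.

For Normal data with known variance σ², a Normal(μ₀, σ₀²) prior on μ is conjugate. Posterior precision = 1/σ₀² + n/σ²; posterior mean is the precision-weighted average of μ₀ and x̄.
σ₀² = 11.53² = 132.9409, σ² = 1.22² = 1.4884. Prior precision 1/σ₀² = 1/132.9409; data precision n/σ² = 4/1.4884.
w = (n/σ²)/(1/σ₀² + n/σ²) = n·σ₀²/(σ² + n·σ₀²) = 4·132.9409/(1.4884 + 4·132.9409) = 531.7636/533.252 = 0.9972.

0.9972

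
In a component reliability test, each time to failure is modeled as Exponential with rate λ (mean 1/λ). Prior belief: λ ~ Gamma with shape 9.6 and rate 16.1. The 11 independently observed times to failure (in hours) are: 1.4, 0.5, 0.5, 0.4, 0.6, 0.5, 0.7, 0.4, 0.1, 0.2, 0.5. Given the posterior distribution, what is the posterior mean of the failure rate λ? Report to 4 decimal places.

With a Gamma(shape α, rate β) prior on the exponential rate λ, the posterior after n observations with total T = Σxᵢ is Gamma(α+n, β+T).
Sum of observations T = 5.8 hours; n = 11.
Posterior: Gamma(9.6+11, 16.1+5.8) = Gamma(20.6, 21.9).
Posterior mean of λ = α/β = 20.6/21.9 = 0.9406.

0.9406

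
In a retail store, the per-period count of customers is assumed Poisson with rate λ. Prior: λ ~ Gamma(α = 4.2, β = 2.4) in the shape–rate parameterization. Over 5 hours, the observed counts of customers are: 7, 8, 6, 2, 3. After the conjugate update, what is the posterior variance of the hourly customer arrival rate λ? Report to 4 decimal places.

With a Gamma(shape α, rate β) prior, the Poisson likelihood is conjugate: the posterior is Gamma(α + ΣXᵢ, β + n).
Sum of counts S = 26 over n = 5 hours.
Posterior: Gamma(α+S, β+n) = Gamma(4.2+26, 2.4+5) = Gamma(30.2, 7.4).
Var = α/β² = 30.2/7.4² = 0.5515.

0.5515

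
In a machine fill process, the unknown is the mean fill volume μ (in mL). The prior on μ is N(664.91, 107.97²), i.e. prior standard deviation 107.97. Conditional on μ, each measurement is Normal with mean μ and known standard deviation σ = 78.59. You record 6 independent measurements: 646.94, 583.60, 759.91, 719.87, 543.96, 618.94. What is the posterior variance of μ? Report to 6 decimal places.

For Normal data with known variance σ², a Normal(μ₀, σ₀²) prior on μ is conjugate. Posterior precision = 1/σ₀² + n/σ²; posterior mean is the precision-weighted average of μ₀ and x̄.
σ₀² = 107.97² = 11657.5209, σ² = 78.59² = 6176.3881; σ² + n·σ₀² = 6176.3881 + 6·11657.5209 = 76121.5135.
Posterior precision = 1/σ₀² + n/σ² = 1/11657.5209 + 6/6176.3881 = (σ² + n·σ₀²)/(σ₀²σ²) = 76121.5135/(11657.5209·6176.3881); posterior variance σₙ² = σ₀²σ²/(σ² + n·σ₀²) = 11657.5209·6176.3881/76121.5135 = 945.874169.

945.874169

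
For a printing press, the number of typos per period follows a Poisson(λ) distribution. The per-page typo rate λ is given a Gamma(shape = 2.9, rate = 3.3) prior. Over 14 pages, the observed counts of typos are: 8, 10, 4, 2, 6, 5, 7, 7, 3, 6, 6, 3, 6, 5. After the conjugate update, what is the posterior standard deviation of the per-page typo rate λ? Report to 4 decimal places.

With a Gamma(shape α, rate β) prior, the Poisson likelihood is conjugate: the posterior is Gamma(α + ΣXᵢ, β + n).
Sum of counts S = 78 over n = 14 pages.
Posterior: Gamma(α+S, β+n) = Gamma(2.9+78, 3.3+14) = Gamma(80.9, 17.3).
SD = √α/β = √80.9/17.3 = 0.5199.

0.5199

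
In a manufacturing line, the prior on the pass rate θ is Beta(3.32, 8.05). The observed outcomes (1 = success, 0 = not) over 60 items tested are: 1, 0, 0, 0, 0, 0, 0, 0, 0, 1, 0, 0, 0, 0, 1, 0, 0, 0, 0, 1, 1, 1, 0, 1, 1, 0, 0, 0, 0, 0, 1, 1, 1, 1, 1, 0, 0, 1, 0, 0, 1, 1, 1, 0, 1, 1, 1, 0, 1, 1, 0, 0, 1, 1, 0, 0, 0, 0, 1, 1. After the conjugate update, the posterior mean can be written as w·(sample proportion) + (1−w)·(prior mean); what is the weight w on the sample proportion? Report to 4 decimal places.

The Beta prior is conjugate to a Binomial/Bernoulli likelihood; the update adds successes to α and failures to β.
Posterior mean = (α₀+k)/(α₀+β₀+n) = [n/(α₀+β₀+n)]·(k/n) + [(α₀+β₀)/(α₀+β₀+n)]·α₀/(α₀+β₀), so only n and the prior enter the weight.
The weight on the data is w = n/(α₀+β₀+n) = 60/(3.32+8.05+60) = 60/71.37 = 0.8407.

0.8407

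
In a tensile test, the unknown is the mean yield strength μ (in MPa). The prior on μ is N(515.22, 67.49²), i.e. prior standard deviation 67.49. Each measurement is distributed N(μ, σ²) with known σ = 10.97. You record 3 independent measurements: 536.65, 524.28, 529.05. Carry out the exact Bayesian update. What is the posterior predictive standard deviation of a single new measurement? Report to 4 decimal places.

For Normal data with known variance σ², a Normal(μ₀, σ₀²) prior on μ is conjugate. Posterior precision = 1/σ₀² + n/σ²; posterior mean is the precision-weighted average of μ₀ and x̄.
σ₀² = 67.49² = 4554.9001, σ² = 10.97² = 120.3409; σ² + n·σ₀² = 120.3409 + 3·4554.9001 = 13785.0412.
Posterior precision = 1/σ₀² + n/σ² = 1/4554.9001 + 3/120.3409 = (σ² + n·σ₀²)/(σ₀²σ²) = 13785.0412/(4554.9001·120.3409); posterior variance σₙ² = σ₀²σ²/(σ² + n·σ₀²) = 4554.9001·120.3409/13785.0412 = 39.763449.
Predictive variance for one new observation = σₙ² + σ² = 4554.9001·120.3409/13785.0412 + 120.3409 = σ²·(σ₀² + 13785.0412)/13785.0412 = 120.3409·18339.9413/13785.0412 = 160.104349; SD = √(120.3409·18339.9413/13785.0412) = 12.6532.

12.6532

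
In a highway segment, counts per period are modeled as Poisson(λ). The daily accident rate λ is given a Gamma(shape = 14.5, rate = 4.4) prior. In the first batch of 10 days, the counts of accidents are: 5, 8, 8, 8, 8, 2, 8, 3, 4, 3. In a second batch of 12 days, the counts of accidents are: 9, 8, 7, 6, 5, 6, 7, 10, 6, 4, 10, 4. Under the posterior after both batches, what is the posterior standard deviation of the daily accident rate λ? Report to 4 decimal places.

0.4693

With a Gamma(shape α, rate β) prior, the Poisson likelihood is conjugate: the posterior is Gamma(α + ΣXᵢ, β + n).
Batch 1: sum of counts S = 57 over n = 10 days.
After batch 1: Gamma(α+S, β+n) = Gamma(14.5+57, 4.4+10) = Gamma(71.5, 14.4).
Batch 2: sum of counts S = 82 over n = 12 days.
After batch 2: Gamma(α+S, β+n) = Gamma(71.5+82, 14.4+12) = Gamma(153.5, 26.4).
SD = √α/β = √153.5/26.4 = 0.4693.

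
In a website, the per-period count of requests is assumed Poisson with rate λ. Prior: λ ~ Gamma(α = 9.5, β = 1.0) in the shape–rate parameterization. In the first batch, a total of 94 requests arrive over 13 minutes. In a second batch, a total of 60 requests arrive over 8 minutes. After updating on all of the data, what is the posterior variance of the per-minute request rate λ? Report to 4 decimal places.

0.3378

With a Gamma(shape α, rate β) prior, the Poisson likelihood is conjugate: the posterior is Gamma(α + ΣXᵢ, β + n).
After batch 1: Gamma(α+S, β+n) = Gamma(9.5+94, 1.0+13) = Gamma(103.5, 14.0).
After batch 2: Gamma(α+S, β+n) = Gamma(103.5+60, 14.0+8) = Gamma(163.5, 22.0).
Var = α/β² = 163.5/22.0² = 0.3378.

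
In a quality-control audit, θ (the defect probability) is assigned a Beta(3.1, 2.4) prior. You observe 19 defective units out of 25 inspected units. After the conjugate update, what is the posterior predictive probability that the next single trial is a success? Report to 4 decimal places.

The Beta prior is conjugate to a Binomial/Bernoulli likelihood; the update adds successes to α and failures to β.
Posterior: Beta(α+k, β+n−k) = Beta(3.1+19, 2.4+6) = Beta(22.1, 8.4).
For a single future Bernoulli trial, P(success | data) = α/(α+β) = 0.7246.

0.7246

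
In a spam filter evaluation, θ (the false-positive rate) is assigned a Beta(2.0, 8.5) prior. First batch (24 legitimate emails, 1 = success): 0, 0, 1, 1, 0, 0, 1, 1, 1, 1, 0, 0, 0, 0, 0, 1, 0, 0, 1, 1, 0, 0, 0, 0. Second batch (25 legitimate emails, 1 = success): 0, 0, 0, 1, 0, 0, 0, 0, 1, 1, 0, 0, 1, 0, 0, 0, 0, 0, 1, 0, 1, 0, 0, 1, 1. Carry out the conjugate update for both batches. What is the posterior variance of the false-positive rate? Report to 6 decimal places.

0.003593

The Beta prior is conjugate to a Binomial/Bernoulli likelihood; the update adds successes to α and failures to β.
After batch 1: Beta(2.0+9, 8.5+15) = Beta(11.0, 23.5).
After batch 2: Beta(11.0+8, 23.5+17) = Beta(19.0, 40.5).
Var = αβ/((α+β)²(α+β+1)) = 19.0·40.5/(59.5²·60.5) = 0.003593.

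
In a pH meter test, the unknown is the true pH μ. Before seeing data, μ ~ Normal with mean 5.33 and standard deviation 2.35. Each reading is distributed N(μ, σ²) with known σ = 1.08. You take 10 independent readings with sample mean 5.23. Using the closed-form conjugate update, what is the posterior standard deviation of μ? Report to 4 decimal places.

0.3380

For Normal data with known variance σ², a Normal(μ₀, σ₀²) prior on μ is conjugate. Posterior precision = 1/σ₀² + n/σ²; posterior mean is the precision-weighted average of μ₀ and x̄.
σ₀² = 2.35² = 5.5225, σ² = 1.08² = 1.1664; σ² + n·σ₀² = 1.1664 + 10·5.5225 = 56.3914.
Posterior precision = 1/σ₀² + n/σ² = 1/5.5225 + 10/1.1664 = (σ² + n·σ₀²)/(σ₀²σ²) = 56.3914/(5.5225·1.1664); posterior variance σₙ² = σ₀²σ²/(σ² + n·σ₀²) = 5.5225·1.1664/56.3914 = 0.114227.
Posterior SD = √σₙ² = √(5.5225·1.1664/56.3914) = 0.3380.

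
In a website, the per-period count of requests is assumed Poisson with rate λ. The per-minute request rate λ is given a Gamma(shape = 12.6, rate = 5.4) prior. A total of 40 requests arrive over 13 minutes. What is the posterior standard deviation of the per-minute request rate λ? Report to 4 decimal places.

0.3942

With a Gamma(shape α, rate β) prior, the Poisson likelihood is conjugate: the posterior is Gamma(α + ΣXᵢ, β + n).
Posterior: Gamma(α+S, β+n) = Gamma(12.6+40, 5.4+13) = Gamma(52.6, 18.4).
SD = √α/β = √52.6/18.4 = 0.3942.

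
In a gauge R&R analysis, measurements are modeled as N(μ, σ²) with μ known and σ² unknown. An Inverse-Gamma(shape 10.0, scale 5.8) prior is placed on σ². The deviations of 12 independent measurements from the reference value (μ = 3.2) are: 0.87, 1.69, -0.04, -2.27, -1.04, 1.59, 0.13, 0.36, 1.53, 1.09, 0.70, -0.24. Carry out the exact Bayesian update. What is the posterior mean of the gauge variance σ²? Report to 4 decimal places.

With known mean μ and an Inverse-Gamma(α, β) prior on σ², the Normal likelihood is conjugate: posterior is Inv-Gamma(α + n/2, β + Σ(xᵢ−μ)²/2).
Σ(xᵢ−μ)² = (0.87)² + (1.69)² + (-0.04)² + (-2.27)² + (-1.04)² + (1.59)² + (0.13)² + (0.36)² + (1.53)² + (1.09)² + (0.70)² + (-0.24)² = 16.6003.
Posterior: Inv-Gamma(10.0 + 12/2, 5.8 + 16.6003/2) = Inv-Gamma(16.00, 14.10015).
E[σ²|data] = β/(α−1) = 14.10015/15.00 = 0.9400.

0.9400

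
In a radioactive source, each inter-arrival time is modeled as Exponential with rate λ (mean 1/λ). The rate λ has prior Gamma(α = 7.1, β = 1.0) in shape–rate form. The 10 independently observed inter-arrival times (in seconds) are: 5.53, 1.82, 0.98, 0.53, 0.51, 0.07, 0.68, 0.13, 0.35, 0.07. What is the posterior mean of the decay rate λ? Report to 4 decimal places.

1.4653

With a Gamma(shape α, rate β) prior on the exponential rate λ, the posterior after n observations with total T = Σxᵢ is Gamma(α+n, β+T).
Sum of observations T = 10.67 seconds; n = 10.
Posterior: Gamma(7.1+10, 1.0+10.67) = Gamma(17.1, 11.67).
Posterior mean of λ = α/β = 17.1/11.67 = 1.4653.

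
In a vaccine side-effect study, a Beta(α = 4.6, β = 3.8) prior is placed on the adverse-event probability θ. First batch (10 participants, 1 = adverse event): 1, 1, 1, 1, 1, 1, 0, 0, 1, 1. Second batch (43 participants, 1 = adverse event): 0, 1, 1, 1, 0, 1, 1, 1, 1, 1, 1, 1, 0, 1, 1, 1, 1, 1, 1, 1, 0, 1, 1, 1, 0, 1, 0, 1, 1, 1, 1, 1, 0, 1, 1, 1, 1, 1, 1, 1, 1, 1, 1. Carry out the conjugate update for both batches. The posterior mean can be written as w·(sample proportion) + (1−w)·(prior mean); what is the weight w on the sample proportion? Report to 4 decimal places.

0.8632

The Beta prior is conjugate to a Binomial/Bernoulli likelihood; the update adds successes to α and failures to β.
Total number of participants: n = 10 + 43 = 53.
Posterior mean = (α₀+k)/(α₀+β₀+n) = [n/(α₀+β₀+n)]·(k/n) + [(α₀+β₀)/(α₀+β₀+n)]·α₀/(α₀+β₀), so only n and the prior enter the weight.
The weight on the data is w = n/(α₀+β₀+n) = 53/(4.6+3.8+53) = 53/61.4 = 0.8632.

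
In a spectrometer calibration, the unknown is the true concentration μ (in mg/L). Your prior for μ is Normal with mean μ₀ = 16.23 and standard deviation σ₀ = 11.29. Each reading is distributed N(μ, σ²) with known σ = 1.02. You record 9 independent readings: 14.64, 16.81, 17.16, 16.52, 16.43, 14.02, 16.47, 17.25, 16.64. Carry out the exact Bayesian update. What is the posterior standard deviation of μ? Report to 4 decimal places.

For Normal data with known variance σ², a Normal(μ₀, σ₀²) prior on μ is conjugate. Posterior precision = 1/σ₀² + n/σ²; posterior mean is the precision-weighted average of μ₀ and x̄.
σ₀² = 11.29² = 127.4641, σ² = 1.02² = 1.0404; σ² + n·σ₀² = 1.0404 + 9·127.4641 = 1148.2173.
Posterior precision = 1/σ₀² + n/σ² = 1/127.4641 + 9/1.0404 = (σ² + n·σ₀²)/(σ₀²σ²) = 1148.2173/(127.4641·1.0404); posterior variance σₙ² = σ₀²σ²/(σ² + n·σ₀²) = 127.4641·1.0404/1148.2173 = 0.115495.
Posterior SD = √σₙ² = √(127.4641·1.0404/1148.2173) = 0.3398.

0.3398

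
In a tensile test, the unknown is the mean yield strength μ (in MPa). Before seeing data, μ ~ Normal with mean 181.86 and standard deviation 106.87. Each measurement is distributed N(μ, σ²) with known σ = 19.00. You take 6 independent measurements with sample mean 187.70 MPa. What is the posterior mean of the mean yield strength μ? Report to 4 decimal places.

For Normal data with known variance σ², a Normal(μ₀, σ₀²) prior on μ is conjugate. Posterior precision = 1/σ₀² + n/σ²; posterior mean is the precision-weighted average of μ₀ and x̄.
n·x̄ = 6·187.70 = 1126.2.
σ₀² = 106.87² = 11421.1969, σ² = 19.00² = 361; σ² + n·σ₀² = 361 + 6·11421.1969 = 68888.1814.
Posterior mean = (μ₀/σ₀² + n·x̄/σ²)/(1/σ₀² + n/σ²) = (σ²·μ₀ + σ₀²·n·x̄)/(σ² + n·σ₀²) = (361·181.86 + 11421.1969·1126.2)/68888.1814 = 12928203.40878/68888.1814 = 187.6694.

187.6694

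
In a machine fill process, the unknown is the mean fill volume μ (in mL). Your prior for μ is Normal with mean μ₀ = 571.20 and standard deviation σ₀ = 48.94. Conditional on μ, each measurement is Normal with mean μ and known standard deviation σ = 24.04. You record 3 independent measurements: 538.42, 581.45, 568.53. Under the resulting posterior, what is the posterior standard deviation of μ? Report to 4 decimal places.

For Normal data with known variance σ², a Normal(μ₀, σ₀²) prior on μ is conjugate. Posterior precision = 1/σ₀² + n/σ²; posterior mean is the precision-weighted average of μ₀ and x̄.
σ₀² = 48.94² = 2395.1236, σ² = 24.04² = 577.9216; σ² + n·σ₀² = 577.9216 + 3·2395.1236 = 7763.2924.
Posterior precision = 1/σ₀² + n/σ² = 1/2395.1236 + 3/577.9216 = (σ² + n·σ₀²)/(σ₀²σ²) = 7763.2924/(2395.1236·577.9216); posterior variance σₙ² = σ₀²σ²/(σ² + n·σ₀²) = 2395.1236·577.9216/7763.2924 = 178.299823.
Posterior SD = √σₙ² = √(2395.1236·577.9216/7763.2924) = 13.3529.

13.3529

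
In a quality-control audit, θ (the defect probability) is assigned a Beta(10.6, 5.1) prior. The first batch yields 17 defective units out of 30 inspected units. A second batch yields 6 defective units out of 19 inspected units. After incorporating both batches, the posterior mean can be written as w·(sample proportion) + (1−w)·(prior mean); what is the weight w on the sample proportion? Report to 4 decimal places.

0.7573

The Beta prior is conjugate to a Binomial/Bernoulli likelihood; the update adds successes to α and failures to β.
Total number of inspected units: n = 30 + 19 = 49.
Posterior mean = (α₀+k)/(α₀+β₀+n) = [n/(α₀+β₀+n)]·(k/n) + [(α₀+β₀)/(α₀+β₀+n)]·α₀/(α₀+β₀), so only n and the prior enter the weight.
The weight on the data is w = n/(α₀+β₀+n) = 49/(10.6+5.1+49) = 49/64.7 = 0.7573.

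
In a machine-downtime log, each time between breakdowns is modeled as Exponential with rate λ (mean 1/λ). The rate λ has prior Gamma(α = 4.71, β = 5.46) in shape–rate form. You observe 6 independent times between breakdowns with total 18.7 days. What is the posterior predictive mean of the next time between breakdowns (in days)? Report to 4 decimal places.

2.4882

With a Gamma(shape α, rate β) prior on the exponential rate λ, the posterior after n observations with total T = Σxᵢ is Gamma(α+n, β+T).
Posterior: Gamma(4.71+6, 5.46+18.7) = Gamma(10.71, 24.16).
The predictive distribution for the next observation is Lomax; its mean is β/(α−1) = 24.16/9.71 = 2.4882.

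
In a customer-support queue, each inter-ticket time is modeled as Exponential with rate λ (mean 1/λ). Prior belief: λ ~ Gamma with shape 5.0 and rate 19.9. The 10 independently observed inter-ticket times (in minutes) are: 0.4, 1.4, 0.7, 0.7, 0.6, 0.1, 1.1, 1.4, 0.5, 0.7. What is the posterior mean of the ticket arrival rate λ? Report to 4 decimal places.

0.5455

With a Gamma(shape α, rate β) prior on the exponential rate λ, the posterior after n observations with total T = Σxᵢ is Gamma(α+n, β+T).
Sum of observations T = 7.6 minutes; n = 10.
Posterior: Gamma(5.0+10, 19.9+7.6) = Gamma(15.0, 27.5).
Posterior mean of λ = α/β = 15.0/27.5 = 0.5455.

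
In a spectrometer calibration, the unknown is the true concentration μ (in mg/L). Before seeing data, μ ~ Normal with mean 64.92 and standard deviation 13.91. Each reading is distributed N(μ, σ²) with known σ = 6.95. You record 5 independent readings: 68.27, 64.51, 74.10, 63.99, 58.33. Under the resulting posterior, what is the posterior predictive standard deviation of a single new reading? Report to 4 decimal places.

7.5831

For Normal data with known variance σ², a Normal(μ₀, σ₀²) prior on μ is conjugate. Posterior precision = 1/σ₀² + n/σ²; posterior mean is the precision-weighted average of μ₀ and x̄.
σ₀² = 13.91² = 193.4881, σ² = 6.95² = 48.3025; σ² + n·σ₀² = 48.3025 + 5·193.4881 = 1015.743.
Posterior precision = 1/σ₀² + n/σ² = 1/193.4881 + 5/48.3025 = (σ² + n·σ₀²)/(σ₀²σ²) = 1015.743/(193.4881·48.3025); posterior variance σₙ² = σ₀²σ²/(σ² + n·σ₀²) = 193.4881·48.3025/1015.743 = 9.201106.
Predictive variance for one new observation = σₙ² + σ² = 193.4881·48.3025/1015.743 + 48.3025 = σ²·(σ₀² + 1015.743)/1015.743 = 48.3025·1209.2311/1015.743 = 57.503606; SD = √(48.3025·1209.2311/1015.743) = 7.5831.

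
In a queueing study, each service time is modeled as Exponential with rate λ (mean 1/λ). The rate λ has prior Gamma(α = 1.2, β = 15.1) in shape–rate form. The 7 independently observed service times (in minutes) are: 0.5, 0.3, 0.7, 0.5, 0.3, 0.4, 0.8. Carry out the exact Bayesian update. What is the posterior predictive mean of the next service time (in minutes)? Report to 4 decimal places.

2.5833

With a Gamma(shape α, rate β) prior on the exponential rate λ, the posterior after n observations with total T = Σxᵢ is Gamma(α+n, β+T).
Sum of observations T = 3.5 minutes; n = 7.
Posterior: Gamma(1.2+7, 15.1+3.5) = Gamma(8.2, 18.6).
The predictive distribution for the next observation is Lomax; its mean is β/(α−1) = 18.6/7.2 = 2.5833.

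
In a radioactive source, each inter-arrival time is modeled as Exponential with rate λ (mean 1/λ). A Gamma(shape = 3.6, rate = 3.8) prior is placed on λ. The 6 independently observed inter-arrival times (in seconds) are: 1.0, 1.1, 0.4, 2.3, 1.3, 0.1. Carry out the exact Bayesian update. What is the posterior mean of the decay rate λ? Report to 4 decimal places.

With a Gamma(shape α, rate β) prior on the exponential rate λ, the posterior after n observations with total T = Σxᵢ is Gamma(α+n, β+T).
Sum of observations T = 6.2 seconds; n = 6.
Posterior: Gamma(3.6+6, 3.8+6.2) = Gamma(9.6, 10.0).
Posterior mean of λ = α/β = 9.6/10.0 = 0.9600.

0.9600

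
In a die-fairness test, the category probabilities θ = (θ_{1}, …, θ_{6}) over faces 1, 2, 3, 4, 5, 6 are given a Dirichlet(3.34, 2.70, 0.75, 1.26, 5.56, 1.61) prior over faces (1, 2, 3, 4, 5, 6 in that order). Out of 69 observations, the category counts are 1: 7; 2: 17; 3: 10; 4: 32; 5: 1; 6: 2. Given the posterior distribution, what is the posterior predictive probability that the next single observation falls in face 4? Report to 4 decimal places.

The Dirichlet prior is conjugate to the Multinomial likelihood: each posterior αⱼ = prior αⱼ + observed count nⱼ.
Posterior concentration: (10.34, 19.70, 10.75, 33.26, 6.56, 3.61), total = 84.22.
P(next = 4 | data) = α_{4}/Σα = 0.3949.

0.3949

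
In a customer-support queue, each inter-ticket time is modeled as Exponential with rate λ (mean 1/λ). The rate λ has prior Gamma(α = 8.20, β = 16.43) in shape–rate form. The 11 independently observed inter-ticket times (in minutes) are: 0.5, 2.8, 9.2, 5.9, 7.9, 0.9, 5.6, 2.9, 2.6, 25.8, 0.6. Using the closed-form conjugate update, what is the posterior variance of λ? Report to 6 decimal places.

With a Gamma(shape α, rate β) prior on the exponential rate λ, the posterior after n observations with total T = Σxᵢ is Gamma(α+n, β+T).
Sum of observations T = 64.7 minutes; n = 11.
Posterior: Gamma(8.20+11, 16.43+64.7) = Gamma(19.20, 81.13).
Var = α/β² = 0.002917.

0.002917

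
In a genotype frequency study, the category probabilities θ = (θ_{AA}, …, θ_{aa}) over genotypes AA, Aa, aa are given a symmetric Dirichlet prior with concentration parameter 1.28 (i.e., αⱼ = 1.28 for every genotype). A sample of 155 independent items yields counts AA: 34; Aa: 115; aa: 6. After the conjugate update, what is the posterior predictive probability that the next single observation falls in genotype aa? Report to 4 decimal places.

The Dirichlet prior is conjugate to the Multinomial likelihood: each posterior αⱼ = prior αⱼ + observed count nⱼ.
Posterior concentration: (35.28, 116.28, 7.28), total = 158.84.
P(next = aa | data) = α_{aa}/Σα = 0.0458.

0.0458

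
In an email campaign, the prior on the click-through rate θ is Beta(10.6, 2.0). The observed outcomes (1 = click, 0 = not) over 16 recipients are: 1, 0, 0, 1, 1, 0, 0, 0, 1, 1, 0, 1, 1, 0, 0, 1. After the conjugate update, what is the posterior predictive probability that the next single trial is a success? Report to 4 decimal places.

0.6503

The Beta prior is conjugate to a Binomial/Bernoulli likelihood; the update adds successes to α and failures to β.
Posterior: Beta(α+k, β+n−k) = Beta(10.6+8, 2.0+8) = Beta(18.6, 10.0).
For a single future Bernoulli trial, P(success | data) = α/(α+β) = 0.6503.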